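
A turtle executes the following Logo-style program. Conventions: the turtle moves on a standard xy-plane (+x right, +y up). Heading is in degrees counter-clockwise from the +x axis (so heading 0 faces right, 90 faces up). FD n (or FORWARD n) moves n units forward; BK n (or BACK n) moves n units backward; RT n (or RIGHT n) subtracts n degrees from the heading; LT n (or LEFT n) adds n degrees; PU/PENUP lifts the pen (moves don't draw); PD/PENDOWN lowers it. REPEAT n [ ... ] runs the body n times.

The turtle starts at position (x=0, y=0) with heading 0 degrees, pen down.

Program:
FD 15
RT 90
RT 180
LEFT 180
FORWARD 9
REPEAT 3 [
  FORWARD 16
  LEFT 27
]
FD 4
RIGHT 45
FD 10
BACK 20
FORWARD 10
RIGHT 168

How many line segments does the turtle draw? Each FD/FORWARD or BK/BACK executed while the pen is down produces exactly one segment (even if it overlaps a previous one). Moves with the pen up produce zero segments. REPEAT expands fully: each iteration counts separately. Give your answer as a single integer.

Answer: 9

Derivation:
Executing turtle program step by step:
Start: pos=(0,0), heading=0, pen down
FD 15: (0,0) -> (15,0) [heading=0, draw]
RT 90: heading 0 -> 270
RT 180: heading 270 -> 90
LT 180: heading 90 -> 270
FD 9: (15,0) -> (15,-9) [heading=270, draw]
REPEAT 3 [
  -- iteration 1/3 --
  FD 16: (15,-9) -> (15,-25) [heading=270, draw]
  LT 27: heading 270 -> 297
  -- iteration 2/3 --
  FD 16: (15,-25) -> (22.264,-39.256) [heading=297, draw]
  LT 27: heading 297 -> 324
  -- iteration 3/3 --
  FD 16: (22.264,-39.256) -> (35.208,-48.661) [heading=324, draw]
  LT 27: heading 324 -> 351
]
FD 4: (35.208,-48.661) -> (39.159,-49.286) [heading=351, draw]
RT 45: heading 351 -> 306
FD 10: (39.159,-49.286) -> (45.037,-57.377) [heading=306, draw]
BK 20: (45.037,-57.377) -> (33.281,-41.196) [heading=306, draw]
FD 10: (33.281,-41.196) -> (39.159,-49.286) [heading=306, draw]
RT 168: heading 306 -> 138
Final: pos=(39.159,-49.286), heading=138, 9 segment(s) drawn
Segments drawn: 9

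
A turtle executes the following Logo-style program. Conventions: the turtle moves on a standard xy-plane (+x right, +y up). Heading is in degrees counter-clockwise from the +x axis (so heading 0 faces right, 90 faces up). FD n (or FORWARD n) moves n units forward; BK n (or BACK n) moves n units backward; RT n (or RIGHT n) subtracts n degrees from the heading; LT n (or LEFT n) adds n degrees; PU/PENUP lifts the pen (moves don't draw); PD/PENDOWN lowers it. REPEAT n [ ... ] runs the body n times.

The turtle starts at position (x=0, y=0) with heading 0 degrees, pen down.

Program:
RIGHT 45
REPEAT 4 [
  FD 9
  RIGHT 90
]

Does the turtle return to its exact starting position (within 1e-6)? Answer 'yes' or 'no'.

Executing turtle program step by step:
Start: pos=(0,0), heading=0, pen down
RT 45: heading 0 -> 315
REPEAT 4 [
  -- iteration 1/4 --
  FD 9: (0,0) -> (6.364,-6.364) [heading=315, draw]
  RT 90: heading 315 -> 225
  -- iteration 2/4 --
  FD 9: (6.364,-6.364) -> (0,-12.728) [heading=225, draw]
  RT 90: heading 225 -> 135
  -- iteration 3/4 --
  FD 9: (0,-12.728) -> (-6.364,-6.364) [heading=135, draw]
  RT 90: heading 135 -> 45
  -- iteration 4/4 --
  FD 9: (-6.364,-6.364) -> (0,0) [heading=45, draw]
  RT 90: heading 45 -> 315
]
Final: pos=(0,0), heading=315, 4 segment(s) drawn

Start position: (0, 0)
Final position: (0, 0)
Distance = 0; < 1e-6 -> CLOSED

Answer: yes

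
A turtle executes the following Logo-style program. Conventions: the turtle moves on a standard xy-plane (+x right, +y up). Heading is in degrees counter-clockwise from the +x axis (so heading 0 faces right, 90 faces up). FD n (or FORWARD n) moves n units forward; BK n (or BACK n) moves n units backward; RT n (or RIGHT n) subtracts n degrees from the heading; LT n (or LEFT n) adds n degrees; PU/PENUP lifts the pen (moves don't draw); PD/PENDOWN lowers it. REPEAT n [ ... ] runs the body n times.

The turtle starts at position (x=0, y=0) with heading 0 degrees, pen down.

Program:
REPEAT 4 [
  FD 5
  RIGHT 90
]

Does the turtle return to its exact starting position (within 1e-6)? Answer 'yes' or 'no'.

Executing turtle program step by step:
Start: pos=(0,0), heading=0, pen down
REPEAT 4 [
  -- iteration 1/4 --
  FD 5: (0,0) -> (5,0) [heading=0, draw]
  RT 90: heading 0 -> 270
  -- iteration 2/4 --
  FD 5: (5,0) -> (5,-5) [heading=270, draw]
  RT 90: heading 270 -> 180
  -- iteration 3/4 --
  FD 5: (5,-5) -> (0,-5) [heading=180, draw]
  RT 90: heading 180 -> 90
  -- iteration 4/4 --
  FD 5: (0,-5) -> (0,0) [heading=90, draw]
  RT 90: heading 90 -> 0
]
Final: pos=(0,0), heading=0, 4 segment(s) drawn

Start position: (0, 0)
Final position: (0, 0)
Distance = 0; < 1e-6 -> CLOSED

Answer: yes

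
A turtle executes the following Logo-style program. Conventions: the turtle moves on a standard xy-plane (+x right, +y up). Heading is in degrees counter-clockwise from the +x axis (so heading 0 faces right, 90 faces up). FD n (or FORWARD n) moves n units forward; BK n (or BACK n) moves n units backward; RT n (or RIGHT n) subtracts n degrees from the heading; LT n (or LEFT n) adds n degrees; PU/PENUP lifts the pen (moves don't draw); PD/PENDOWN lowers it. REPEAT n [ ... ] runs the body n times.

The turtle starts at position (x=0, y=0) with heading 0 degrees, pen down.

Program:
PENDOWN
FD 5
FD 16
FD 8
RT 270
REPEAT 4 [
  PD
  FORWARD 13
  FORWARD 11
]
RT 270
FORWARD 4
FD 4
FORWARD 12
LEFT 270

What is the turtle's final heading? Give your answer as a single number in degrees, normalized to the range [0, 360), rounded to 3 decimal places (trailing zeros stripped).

Executing turtle program step by step:
Start: pos=(0,0), heading=0, pen down
PD: pen down
FD 5: (0,0) -> (5,0) [heading=0, draw]
FD 16: (5,0) -> (21,0) [heading=0, draw]
FD 8: (21,0) -> (29,0) [heading=0, draw]
RT 270: heading 0 -> 90
REPEAT 4 [
  -- iteration 1/4 --
  PD: pen down
  FD 13: (29,0) -> (29,13) [heading=90, draw]
  FD 11: (29,13) -> (29,24) [heading=90, draw]
  -- iteration 2/4 --
  PD: pen down
  FD 13: (29,24) -> (29,37) [heading=90, draw]
  FD 11: (29,37) -> (29,48) [heading=90, draw]
  -- iteration 3/4 --
  PD: pen down
  FD 13: (29,48) -> (29,61) [heading=90, draw]
  FD 11: (29,61) -> (29,72) [heading=90, draw]
  -- iteration 4/4 --
  PD: pen down
  FD 13: (29,72) -> (29,85) [heading=90, draw]
  FD 11: (29,85) -> (29,96) [heading=90, draw]
]
RT 270: heading 90 -> 180
FD 4: (29,96) -> (25,96) [heading=180, draw]
FD 4: (25,96) -> (21,96) [heading=180, draw]
FD 12: (21,96) -> (9,96) [heading=180, draw]
LT 270: heading 180 -> 90
Final: pos=(9,96), heading=90, 14 segment(s) drawn

Answer: 90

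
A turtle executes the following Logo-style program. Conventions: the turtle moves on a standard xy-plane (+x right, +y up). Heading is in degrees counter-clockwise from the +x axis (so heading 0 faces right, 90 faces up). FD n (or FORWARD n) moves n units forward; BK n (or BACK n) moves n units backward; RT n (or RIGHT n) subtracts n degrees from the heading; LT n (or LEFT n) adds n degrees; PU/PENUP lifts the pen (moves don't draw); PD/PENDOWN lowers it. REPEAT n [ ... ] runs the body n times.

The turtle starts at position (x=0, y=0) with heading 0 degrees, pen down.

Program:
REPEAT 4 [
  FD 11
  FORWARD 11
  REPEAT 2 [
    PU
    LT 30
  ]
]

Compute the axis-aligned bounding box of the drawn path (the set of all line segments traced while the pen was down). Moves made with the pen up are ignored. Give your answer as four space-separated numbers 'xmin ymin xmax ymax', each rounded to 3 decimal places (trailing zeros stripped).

Executing turtle program step by step:
Start: pos=(0,0), heading=0, pen down
REPEAT 4 [
  -- iteration 1/4 --
  FD 11: (0,0) -> (11,0) [heading=0, draw]
  FD 11: (11,0) -> (22,0) [heading=0, draw]
  REPEAT 2 [
    -- iteration 1/2 --
    PU: pen up
    LT 30: heading 0 -> 30
    -- iteration 2/2 --
    PU: pen up
    LT 30: heading 30 -> 60
  ]
  -- iteration 2/4 --
  FD 11: (22,0) -> (27.5,9.526) [heading=60, move]
  FD 11: (27.5,9.526) -> (33,19.053) [heading=60, move]
  REPEAT 2 [
    -- iteration 1/2 --
    PU: pen up
    LT 30: heading 60 -> 90
    -- iteration 2/2 --
    PU: pen up
    LT 30: heading 90 -> 120
  ]
  -- iteration 3/4 --
  FD 11: (33,19.053) -> (27.5,28.579) [heading=120, move]
  FD 11: (27.5,28.579) -> (22,38.105) [heading=120, move]
  REPEAT 2 [
    -- iteration 1/2 --
    PU: pen up
    LT 30: heading 120 -> 150
    -- iteration 2/2 --
    PU: pen up
    LT 30: heading 150 -> 180
  ]
  -- iteration 4/4 --
  FD 11: (22,38.105) -> (11,38.105) [heading=180, move]
  FD 11: (11,38.105) -> (0,38.105) [heading=180, move]
  REPEAT 2 [
    -- iteration 1/2 --
    PU: pen up
    LT 30: heading 180 -> 210
    -- iteration 2/2 --
    PU: pen up
    LT 30: heading 210 -> 240
  ]
]
Final: pos=(0,38.105), heading=240, 2 segment(s) drawn

Segment endpoints: x in {0, 11, 22}, y in {0}
xmin=0, ymin=0, xmax=22, ymax=0

Answer: 0 0 22 0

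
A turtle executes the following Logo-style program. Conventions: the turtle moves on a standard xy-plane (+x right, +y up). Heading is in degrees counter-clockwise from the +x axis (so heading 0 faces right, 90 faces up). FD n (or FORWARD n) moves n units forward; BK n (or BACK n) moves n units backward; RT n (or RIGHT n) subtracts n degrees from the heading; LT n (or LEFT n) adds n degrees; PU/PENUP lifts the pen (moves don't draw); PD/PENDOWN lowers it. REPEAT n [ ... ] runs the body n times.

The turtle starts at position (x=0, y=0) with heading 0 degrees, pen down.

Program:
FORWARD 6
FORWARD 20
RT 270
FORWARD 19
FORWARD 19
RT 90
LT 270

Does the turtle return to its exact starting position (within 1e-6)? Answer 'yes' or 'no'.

Answer: no

Derivation:
Executing turtle program step by step:
Start: pos=(0,0), heading=0, pen down
FD 6: (0,0) -> (6,0) [heading=0, draw]
FD 20: (6,0) -> (26,0) [heading=0, draw]
RT 270: heading 0 -> 90
FD 19: (26,0) -> (26,19) [heading=90, draw]
FD 19: (26,19) -> (26,38) [heading=90, draw]
RT 90: heading 90 -> 0
LT 270: heading 0 -> 270
Final: pos=(26,38), heading=270, 4 segment(s) drawn

Start position: (0, 0)
Final position: (26, 38)
Distance = 46.043; >= 1e-6 -> NOT closed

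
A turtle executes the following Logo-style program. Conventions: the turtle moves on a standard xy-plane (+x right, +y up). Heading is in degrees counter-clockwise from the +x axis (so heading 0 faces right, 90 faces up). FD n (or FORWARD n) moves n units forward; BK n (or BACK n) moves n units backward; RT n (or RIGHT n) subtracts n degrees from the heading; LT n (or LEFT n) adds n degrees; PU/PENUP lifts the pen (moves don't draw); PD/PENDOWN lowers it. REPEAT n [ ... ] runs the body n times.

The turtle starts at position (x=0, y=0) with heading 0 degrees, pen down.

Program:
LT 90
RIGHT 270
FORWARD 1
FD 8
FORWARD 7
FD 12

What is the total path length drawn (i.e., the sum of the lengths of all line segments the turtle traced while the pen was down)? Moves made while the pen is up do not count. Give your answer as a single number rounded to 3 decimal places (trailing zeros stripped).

Executing turtle program step by step:
Start: pos=(0,0), heading=0, pen down
LT 90: heading 0 -> 90
RT 270: heading 90 -> 180
FD 1: (0,0) -> (-1,0) [heading=180, draw]
FD 8: (-1,0) -> (-9,0) [heading=180, draw]
FD 7: (-9,0) -> (-16,0) [heading=180, draw]
FD 12: (-16,0) -> (-28,0) [heading=180, draw]
Final: pos=(-28,0), heading=180, 4 segment(s) drawn

Segment lengths:
  seg 1: (0,0) -> (-1,0), length = 1
  seg 2: (-1,0) -> (-9,0), length = 8
  seg 3: (-9,0) -> (-16,0), length = 7
  seg 4: (-16,0) -> (-28,0), length = 12
Total = 28

Answer: 28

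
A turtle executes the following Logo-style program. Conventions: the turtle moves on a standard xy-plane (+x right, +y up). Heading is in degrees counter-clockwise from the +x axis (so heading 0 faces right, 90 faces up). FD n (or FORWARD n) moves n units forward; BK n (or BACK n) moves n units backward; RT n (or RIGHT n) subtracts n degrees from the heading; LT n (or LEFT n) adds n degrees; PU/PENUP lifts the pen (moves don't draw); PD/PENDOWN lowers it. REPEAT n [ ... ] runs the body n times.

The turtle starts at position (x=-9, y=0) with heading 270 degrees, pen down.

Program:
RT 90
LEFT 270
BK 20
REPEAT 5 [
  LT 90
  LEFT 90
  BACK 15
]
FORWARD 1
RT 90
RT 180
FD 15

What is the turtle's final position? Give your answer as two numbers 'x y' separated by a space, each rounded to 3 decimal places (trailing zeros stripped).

Executing turtle program step by step:
Start: pos=(-9,0), heading=270, pen down
RT 90: heading 270 -> 180
LT 270: heading 180 -> 90
BK 20: (-9,0) -> (-9,-20) [heading=90, draw]
REPEAT 5 [
  -- iteration 1/5 --
  LT 90: heading 90 -> 180
  LT 90: heading 180 -> 270
  BK 15: (-9,-20) -> (-9,-5) [heading=270, draw]
  -- iteration 2/5 --
  LT 90: heading 270 -> 0
  LT 90: heading 0 -> 90
  BK 15: (-9,-5) -> (-9,-20) [heading=90, draw]
  -- iteration 3/5 --
  LT 90: heading 90 -> 180
  LT 90: heading 180 -> 270
  BK 15: (-9,-20) -> (-9,-5) [heading=270, draw]
  -- iteration 4/5 --
  LT 90: heading 270 -> 0
  LT 90: heading 0 -> 90
  BK 15: (-9,-5) -> (-9,-20) [heading=90, draw]
  -- iteration 5/5 --
  LT 90: heading 90 -> 180
  LT 90: heading 180 -> 270
  BK 15: (-9,-20) -> (-9,-5) [heading=270, draw]
]
FD 1: (-9,-5) -> (-9,-6) [heading=270, draw]
RT 90: heading 270 -> 180
RT 180: heading 180 -> 0
FD 15: (-9,-6) -> (6,-6) [heading=0, draw]
Final: pos=(6,-6), heading=0, 8 segment(s) drawn

Answer: 6 -6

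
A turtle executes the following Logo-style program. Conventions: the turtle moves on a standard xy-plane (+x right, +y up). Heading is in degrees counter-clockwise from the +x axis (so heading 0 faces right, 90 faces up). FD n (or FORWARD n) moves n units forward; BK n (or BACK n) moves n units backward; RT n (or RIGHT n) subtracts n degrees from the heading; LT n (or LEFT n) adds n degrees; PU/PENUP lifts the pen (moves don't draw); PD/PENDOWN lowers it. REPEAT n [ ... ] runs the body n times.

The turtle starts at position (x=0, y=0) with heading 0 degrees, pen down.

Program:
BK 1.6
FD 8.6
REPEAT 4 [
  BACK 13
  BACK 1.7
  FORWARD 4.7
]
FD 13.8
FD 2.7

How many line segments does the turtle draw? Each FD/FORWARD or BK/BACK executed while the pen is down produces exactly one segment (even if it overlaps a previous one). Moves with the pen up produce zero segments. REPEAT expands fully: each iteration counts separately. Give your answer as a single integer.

Executing turtle program step by step:
Start: pos=(0,0), heading=0, pen down
BK 1.6: (0,0) -> (-1.6,0) [heading=0, draw]
FD 8.6: (-1.6,0) -> (7,0) [heading=0, draw]
REPEAT 4 [
  -- iteration 1/4 --
  BK 13: (7,0) -> (-6,0) [heading=0, draw]
  BK 1.7: (-6,0) -> (-7.7,0) [heading=0, draw]
  FD 4.7: (-7.7,0) -> (-3,0) [heading=0, draw]
  -- iteration 2/4 --
  BK 13: (-3,0) -> (-16,0) [heading=0, draw]
  BK 1.7: (-16,0) -> (-17.7,0) [heading=0, draw]
  FD 4.7: (-17.7,0) -> (-13,0) [heading=0, draw]
  -- iteration 3/4 --
  BK 13: (-13,0) -> (-26,0) [heading=0, draw]
  BK 1.7: (-26,0) -> (-27.7,0) [heading=0, draw]
  FD 4.7: (-27.7,0) -> (-23,0) [heading=0, draw]
  -- iteration 4/4 --
  BK 13: (-23,0) -> (-36,0) [heading=0, draw]
  BK 1.7: (-36,0) -> (-37.7,0) [heading=0, draw]
  FD 4.7: (-37.7,0) -> (-33,0) [heading=0, draw]
]
FD 13.8: (-33,0) -> (-19.2,0) [heading=0, draw]
FD 2.7: (-19.2,0) -> (-16.5,0) [heading=0, draw]
Final: pos=(-16.5,0), heading=0, 16 segment(s) drawn
Segments drawn: 16

Answer: 16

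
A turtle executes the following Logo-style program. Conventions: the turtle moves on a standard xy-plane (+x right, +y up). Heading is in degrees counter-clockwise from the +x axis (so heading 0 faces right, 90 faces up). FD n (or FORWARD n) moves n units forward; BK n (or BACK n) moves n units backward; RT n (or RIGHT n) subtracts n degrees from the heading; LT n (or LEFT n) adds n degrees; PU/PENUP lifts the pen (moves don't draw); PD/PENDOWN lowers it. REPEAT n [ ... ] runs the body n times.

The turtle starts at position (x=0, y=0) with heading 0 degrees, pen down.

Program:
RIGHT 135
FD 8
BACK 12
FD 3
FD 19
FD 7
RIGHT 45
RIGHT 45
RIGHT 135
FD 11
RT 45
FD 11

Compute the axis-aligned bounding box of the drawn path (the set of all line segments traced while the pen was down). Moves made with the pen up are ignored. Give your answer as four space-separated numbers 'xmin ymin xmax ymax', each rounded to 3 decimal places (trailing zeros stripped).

Answer: -17.678 -25.456 2.828 2.828

Derivation:
Executing turtle program step by step:
Start: pos=(0,0), heading=0, pen down
RT 135: heading 0 -> 225
FD 8: (0,0) -> (-5.657,-5.657) [heading=225, draw]
BK 12: (-5.657,-5.657) -> (2.828,2.828) [heading=225, draw]
FD 3: (2.828,2.828) -> (0.707,0.707) [heading=225, draw]
FD 19: (0.707,0.707) -> (-12.728,-12.728) [heading=225, draw]
FD 7: (-12.728,-12.728) -> (-17.678,-17.678) [heading=225, draw]
RT 45: heading 225 -> 180
RT 45: heading 180 -> 135
RT 135: heading 135 -> 0
FD 11: (-17.678,-17.678) -> (-6.678,-17.678) [heading=0, draw]
RT 45: heading 0 -> 315
FD 11: (-6.678,-17.678) -> (1.101,-25.456) [heading=315, draw]
Final: pos=(1.101,-25.456), heading=315, 7 segment(s) drawn

Segment endpoints: x in {-17.678, -12.728, -6.678, -5.657, 0, 0.707, 1.101, 2.828}, y in {-25.456, -17.678, -17.678, -12.728, -5.657, 0, 0.707, 2.828}
xmin=-17.678, ymin=-25.456, xmax=2.828, ymax=2.828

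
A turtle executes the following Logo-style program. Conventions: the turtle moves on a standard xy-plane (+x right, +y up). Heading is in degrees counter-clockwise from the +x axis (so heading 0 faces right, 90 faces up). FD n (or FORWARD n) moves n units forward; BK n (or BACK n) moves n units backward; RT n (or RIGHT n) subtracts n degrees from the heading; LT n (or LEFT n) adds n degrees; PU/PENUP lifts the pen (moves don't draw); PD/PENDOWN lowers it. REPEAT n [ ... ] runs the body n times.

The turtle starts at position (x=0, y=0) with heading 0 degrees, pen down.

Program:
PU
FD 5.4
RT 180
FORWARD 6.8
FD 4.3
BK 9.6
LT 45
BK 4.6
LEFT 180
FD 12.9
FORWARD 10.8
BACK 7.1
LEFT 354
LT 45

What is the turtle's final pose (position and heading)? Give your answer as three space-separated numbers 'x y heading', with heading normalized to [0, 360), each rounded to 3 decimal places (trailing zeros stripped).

Executing turtle program step by step:
Start: pos=(0,0), heading=0, pen down
PU: pen up
FD 5.4: (0,0) -> (5.4,0) [heading=0, move]
RT 180: heading 0 -> 180
FD 6.8: (5.4,0) -> (-1.4,0) [heading=180, move]
FD 4.3: (-1.4,0) -> (-5.7,0) [heading=180, move]
BK 9.6: (-5.7,0) -> (3.9,0) [heading=180, move]
LT 45: heading 180 -> 225
BK 4.6: (3.9,0) -> (7.153,3.253) [heading=225, move]
LT 180: heading 225 -> 45
FD 12.9: (7.153,3.253) -> (16.274,12.374) [heading=45, move]
FD 10.8: (16.274,12.374) -> (23.911,20.011) [heading=45, move]
BK 7.1: (23.911,20.011) -> (18.891,14.991) [heading=45, move]
LT 354: heading 45 -> 39
LT 45: heading 39 -> 84
Final: pos=(18.891,14.991), heading=84, 0 segment(s) drawn

Answer: 18.891 14.991 84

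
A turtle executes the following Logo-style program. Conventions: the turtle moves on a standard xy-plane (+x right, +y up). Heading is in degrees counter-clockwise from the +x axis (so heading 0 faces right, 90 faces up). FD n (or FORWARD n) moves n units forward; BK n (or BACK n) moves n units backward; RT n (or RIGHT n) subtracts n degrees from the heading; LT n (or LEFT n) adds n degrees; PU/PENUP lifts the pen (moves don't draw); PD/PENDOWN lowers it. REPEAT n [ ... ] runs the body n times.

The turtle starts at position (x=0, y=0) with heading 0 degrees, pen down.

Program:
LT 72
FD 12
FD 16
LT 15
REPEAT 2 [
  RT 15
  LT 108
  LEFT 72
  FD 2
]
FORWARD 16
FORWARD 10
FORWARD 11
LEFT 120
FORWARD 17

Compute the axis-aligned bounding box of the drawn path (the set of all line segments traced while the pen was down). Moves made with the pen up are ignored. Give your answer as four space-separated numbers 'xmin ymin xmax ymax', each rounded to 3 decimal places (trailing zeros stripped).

Answer: 0 0 29.275 58.325

Derivation:
Executing turtle program step by step:
Start: pos=(0,0), heading=0, pen down
LT 72: heading 0 -> 72
FD 12: (0,0) -> (3.708,11.413) [heading=72, draw]
FD 16: (3.708,11.413) -> (8.652,26.63) [heading=72, draw]
LT 15: heading 72 -> 87
REPEAT 2 [
  -- iteration 1/2 --
  RT 15: heading 87 -> 72
  LT 108: heading 72 -> 180
  LT 72: heading 180 -> 252
  FD 2: (8.652,26.63) -> (8.034,24.727) [heading=252, draw]
  -- iteration 2/2 --
  RT 15: heading 252 -> 237
  LT 108: heading 237 -> 345
  LT 72: heading 345 -> 57
  FD 2: (8.034,24.727) -> (9.124,26.405) [heading=57, draw]
]
FD 16: (9.124,26.405) -> (17.838,39.824) [heading=57, draw]
FD 10: (17.838,39.824) -> (23.284,48.21) [heading=57, draw]
FD 11: (23.284,48.21) -> (29.275,57.436) [heading=57, draw]
LT 120: heading 57 -> 177
FD 17: (29.275,57.436) -> (12.299,58.325) [heading=177, draw]
Final: pos=(12.299,58.325), heading=177, 8 segment(s) drawn

Segment endpoints: x in {0, 3.708, 8.034, 8.652, 9.124, 12.299, 17.838, 23.284, 29.275}, y in {0, 11.413, 24.727, 26.405, 26.63, 39.824, 48.21, 57.436, 58.325}
xmin=0, ymin=0, xmax=29.275, ymax=58.325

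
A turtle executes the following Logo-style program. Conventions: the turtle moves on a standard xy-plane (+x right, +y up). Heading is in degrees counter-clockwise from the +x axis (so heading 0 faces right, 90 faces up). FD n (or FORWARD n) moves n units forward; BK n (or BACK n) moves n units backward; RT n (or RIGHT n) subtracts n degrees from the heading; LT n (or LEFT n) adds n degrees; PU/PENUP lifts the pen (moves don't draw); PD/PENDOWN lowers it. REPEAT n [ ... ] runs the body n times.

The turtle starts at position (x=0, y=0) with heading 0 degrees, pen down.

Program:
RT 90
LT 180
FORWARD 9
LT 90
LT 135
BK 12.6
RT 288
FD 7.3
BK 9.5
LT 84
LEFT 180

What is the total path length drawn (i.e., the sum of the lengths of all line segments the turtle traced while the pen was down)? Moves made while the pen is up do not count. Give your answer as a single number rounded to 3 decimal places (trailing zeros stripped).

Answer: 38.4

Derivation:
Executing turtle program step by step:
Start: pos=(0,0), heading=0, pen down
RT 90: heading 0 -> 270
LT 180: heading 270 -> 90
FD 9: (0,0) -> (0,9) [heading=90, draw]
LT 90: heading 90 -> 180
LT 135: heading 180 -> 315
BK 12.6: (0,9) -> (-8.91,17.91) [heading=315, draw]
RT 288: heading 315 -> 27
FD 7.3: (-8.91,17.91) -> (-2.405,21.224) [heading=27, draw]
BK 9.5: (-2.405,21.224) -> (-10.87,16.911) [heading=27, draw]
LT 84: heading 27 -> 111
LT 180: heading 111 -> 291
Final: pos=(-10.87,16.911), heading=291, 4 segment(s) drawn

Segment lengths:
  seg 1: (0,0) -> (0,9), length = 9
  seg 2: (0,9) -> (-8.91,17.91), length = 12.6
  seg 3: (-8.91,17.91) -> (-2.405,21.224), length = 7.3
  seg 4: (-2.405,21.224) -> (-10.87,16.911), length = 9.5
Total = 38.4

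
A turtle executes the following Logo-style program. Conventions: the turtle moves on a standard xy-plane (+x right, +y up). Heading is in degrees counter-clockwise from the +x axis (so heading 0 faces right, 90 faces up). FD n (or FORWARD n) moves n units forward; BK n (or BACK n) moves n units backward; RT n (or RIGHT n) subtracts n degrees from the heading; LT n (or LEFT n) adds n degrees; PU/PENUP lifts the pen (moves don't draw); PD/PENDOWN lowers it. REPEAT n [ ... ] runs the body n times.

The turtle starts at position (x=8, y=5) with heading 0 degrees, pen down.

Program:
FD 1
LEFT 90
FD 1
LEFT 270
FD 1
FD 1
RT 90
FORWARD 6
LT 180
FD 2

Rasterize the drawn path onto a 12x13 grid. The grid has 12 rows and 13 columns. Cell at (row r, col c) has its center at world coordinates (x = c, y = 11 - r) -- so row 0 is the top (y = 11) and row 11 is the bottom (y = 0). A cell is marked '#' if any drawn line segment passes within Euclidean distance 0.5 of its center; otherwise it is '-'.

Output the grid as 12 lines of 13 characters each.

Answer: -------------
-------------
-------------
-------------
-------------
---------###-
--------##-#-
-----------#-
-----------#-
-----------#-
-----------#-
-----------#-

Derivation:
Segment 0: (8,5) -> (9,5)
Segment 1: (9,5) -> (9,6)
Segment 2: (9,6) -> (10,6)
Segment 3: (10,6) -> (11,6)
Segment 4: (11,6) -> (11,0)
Segment 5: (11,0) -> (11,2)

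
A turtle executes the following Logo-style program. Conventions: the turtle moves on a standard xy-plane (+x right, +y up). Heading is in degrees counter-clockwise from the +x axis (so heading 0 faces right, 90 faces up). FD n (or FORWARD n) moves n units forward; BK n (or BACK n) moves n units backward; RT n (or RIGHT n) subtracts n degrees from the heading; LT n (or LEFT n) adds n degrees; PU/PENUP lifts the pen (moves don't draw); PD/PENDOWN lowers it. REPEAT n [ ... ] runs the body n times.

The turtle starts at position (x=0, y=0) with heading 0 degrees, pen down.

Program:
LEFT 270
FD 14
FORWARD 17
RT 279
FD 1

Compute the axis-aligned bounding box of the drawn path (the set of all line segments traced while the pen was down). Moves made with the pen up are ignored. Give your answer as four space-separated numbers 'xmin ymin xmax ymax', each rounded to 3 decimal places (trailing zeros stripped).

Executing turtle program step by step:
Start: pos=(0,0), heading=0, pen down
LT 270: heading 0 -> 270
FD 14: (0,0) -> (0,-14) [heading=270, draw]
FD 17: (0,-14) -> (0,-31) [heading=270, draw]
RT 279: heading 270 -> 351
FD 1: (0,-31) -> (0.988,-31.156) [heading=351, draw]
Final: pos=(0.988,-31.156), heading=351, 3 segment(s) drawn

Segment endpoints: x in {0, 0, 0, 0.988}, y in {-31.156, -31, -14, 0}
xmin=0, ymin=-31.156, xmax=0.988, ymax=0

Answer: 0 -31.156 0.988 0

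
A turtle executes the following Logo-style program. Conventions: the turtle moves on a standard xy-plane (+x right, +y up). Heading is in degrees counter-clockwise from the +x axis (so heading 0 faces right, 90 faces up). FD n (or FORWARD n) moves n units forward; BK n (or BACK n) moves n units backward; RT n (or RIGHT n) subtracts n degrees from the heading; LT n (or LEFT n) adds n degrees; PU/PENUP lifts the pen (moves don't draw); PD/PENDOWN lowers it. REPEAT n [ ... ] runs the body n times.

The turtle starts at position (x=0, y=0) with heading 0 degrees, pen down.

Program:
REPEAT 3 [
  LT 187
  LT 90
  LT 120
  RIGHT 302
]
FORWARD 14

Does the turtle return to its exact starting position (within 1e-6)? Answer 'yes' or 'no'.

Answer: no

Derivation:
Executing turtle program step by step:
Start: pos=(0,0), heading=0, pen down
REPEAT 3 [
  -- iteration 1/3 --
  LT 187: heading 0 -> 187
  LT 90: heading 187 -> 277
  LT 120: heading 277 -> 37
  RT 302: heading 37 -> 95
  -- iteration 2/3 --
  LT 187: heading 95 -> 282
  LT 90: heading 282 -> 12
  LT 120: heading 12 -> 132
  RT 302: heading 132 -> 190
  -- iteration 3/3 --
  LT 187: heading 190 -> 17
  LT 90: heading 17 -> 107
  LT 120: heading 107 -> 227
  RT 302: heading 227 -> 285
]
FD 14: (0,0) -> (3.623,-13.523) [heading=285, draw]
Final: pos=(3.623,-13.523), heading=285, 1 segment(s) drawn

Start position: (0, 0)
Final position: (3.623, -13.523)
Distance = 14; >= 1e-6 -> NOT closed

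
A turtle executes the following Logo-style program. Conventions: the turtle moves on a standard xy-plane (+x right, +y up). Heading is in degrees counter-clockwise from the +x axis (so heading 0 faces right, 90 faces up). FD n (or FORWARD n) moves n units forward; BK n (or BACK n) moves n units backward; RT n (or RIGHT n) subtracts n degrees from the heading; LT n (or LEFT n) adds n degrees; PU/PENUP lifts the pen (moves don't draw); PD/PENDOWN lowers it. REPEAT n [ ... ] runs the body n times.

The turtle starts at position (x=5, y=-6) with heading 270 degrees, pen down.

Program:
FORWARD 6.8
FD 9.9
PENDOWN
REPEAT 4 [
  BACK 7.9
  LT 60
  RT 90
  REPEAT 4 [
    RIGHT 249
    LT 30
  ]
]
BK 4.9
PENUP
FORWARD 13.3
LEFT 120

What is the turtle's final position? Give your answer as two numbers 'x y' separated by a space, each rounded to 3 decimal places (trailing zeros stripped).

Answer: -0.041 -30.116

Derivation:
Executing turtle program step by step:
Start: pos=(5,-6), heading=270, pen down
FD 6.8: (5,-6) -> (5,-12.8) [heading=270, draw]
FD 9.9: (5,-12.8) -> (5,-22.7) [heading=270, draw]
PD: pen down
REPEAT 4 [
  -- iteration 1/4 --
  BK 7.9: (5,-22.7) -> (5,-14.8) [heading=270, draw]
  LT 60: heading 270 -> 330
  RT 90: heading 330 -> 240
  REPEAT 4 [
    -- iteration 1/4 --
    RT 249: heading 240 -> 351
    LT 30: heading 351 -> 21
    -- iteration 2/4 --
    RT 249: heading 21 -> 132
    LT 30: heading 132 -> 162
    -- iteration 3/4 --
    RT 249: heading 162 -> 273
    LT 30: heading 273 -> 303
    -- iteration 4/4 --
    RT 249: heading 303 -> 54
    LT 30: heading 54 -> 84
  ]
  -- iteration 2/4 --
  BK 7.9: (5,-14.8) -> (4.174,-22.657) [heading=84, draw]
  LT 60: heading 84 -> 144
  RT 90: heading 144 -> 54
  REPEAT 4 [
    -- iteration 1/4 --
    RT 249: heading 54 -> 165
    LT 30: heading 165 -> 195
    -- iteration 2/4 --
    RT 249: heading 195 -> 306
    LT 30: heading 306 -> 336
    -- iteration 3/4 --
    RT 249: heading 336 -> 87
    LT 30: heading 87 -> 117
    -- iteration 4/4 --
    RT 249: heading 117 -> 228
    LT 30: heading 228 -> 258
  ]
  -- iteration 3/4 --
  BK 7.9: (4.174,-22.657) -> (5.817,-14.929) [heading=258, draw]
  LT 60: heading 258 -> 318
  RT 90: heading 318 -> 228
  REPEAT 4 [
    -- iteration 1/4 --
    RT 249: heading 228 -> 339
    LT 30: heading 339 -> 9
    -- iteration 2/4 --
    RT 249: heading 9 -> 120
    LT 30: heading 120 -> 150
    -- iteration 3/4 --
    RT 249: heading 150 -> 261
    LT 30: heading 261 -> 291
    -- iteration 4/4 --
    RT 249: heading 291 -> 42
    LT 30: heading 42 -> 72
  ]
  -- iteration 4/4 --
  BK 7.9: (5.817,-14.929) -> (3.375,-22.443) [heading=72, draw]
  LT 60: heading 72 -> 132
  RT 90: heading 132 -> 42
  REPEAT 4 [
    -- iteration 1/4 --
    RT 249: heading 42 -> 153
    LT 30: heading 153 -> 183
    -- iteration 2/4 --
    RT 249: heading 183 -> 294
    LT 30: heading 294 -> 324
    -- iteration 3/4 --
    RT 249: heading 324 -> 75
    LT 30: heading 75 -> 105
    -- iteration 4/4 --
    RT 249: heading 105 -> 216
    LT 30: heading 216 -> 246
  ]
]
BK 4.9: (3.375,-22.443) -> (5.369,-17.966) [heading=246, draw]
PU: pen up
FD 13.3: (5.369,-17.966) -> (-0.041,-30.116) [heading=246, move]
LT 120: heading 246 -> 6
Final: pos=(-0.041,-30.116), heading=6, 7 segment(s) drawn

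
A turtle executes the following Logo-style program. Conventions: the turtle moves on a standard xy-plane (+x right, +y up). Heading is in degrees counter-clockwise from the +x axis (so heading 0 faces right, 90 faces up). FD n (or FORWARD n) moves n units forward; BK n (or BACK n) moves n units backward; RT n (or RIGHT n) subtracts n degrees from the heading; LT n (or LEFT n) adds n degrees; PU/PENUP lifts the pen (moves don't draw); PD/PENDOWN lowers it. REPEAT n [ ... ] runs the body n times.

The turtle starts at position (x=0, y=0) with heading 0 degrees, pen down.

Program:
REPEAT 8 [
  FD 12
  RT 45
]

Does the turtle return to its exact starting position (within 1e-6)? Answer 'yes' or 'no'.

Executing turtle program step by step:
Start: pos=(0,0), heading=0, pen down
REPEAT 8 [
  -- iteration 1/8 --
  FD 12: (0,0) -> (12,0) [heading=0, draw]
  RT 45: heading 0 -> 315
  -- iteration 2/8 --
  FD 12: (12,0) -> (20.485,-8.485) [heading=315, draw]
  RT 45: heading 315 -> 270
  -- iteration 3/8 --
  FD 12: (20.485,-8.485) -> (20.485,-20.485) [heading=270, draw]
  RT 45: heading 270 -> 225
  -- iteration 4/8 --
  FD 12: (20.485,-20.485) -> (12,-28.971) [heading=225, draw]
  RT 45: heading 225 -> 180
  -- iteration 5/8 --
  FD 12: (12,-28.971) -> (0,-28.971) [heading=180, draw]
  RT 45: heading 180 -> 135
  -- iteration 6/8 --
  FD 12: (0,-28.971) -> (-8.485,-20.485) [heading=135, draw]
  RT 45: heading 135 -> 90
  -- iteration 7/8 --
  FD 12: (-8.485,-20.485) -> (-8.485,-8.485) [heading=90, draw]
  RT 45: heading 90 -> 45
  -- iteration 8/8 --
  FD 12: (-8.485,-8.485) -> (0,0) [heading=45, draw]
  RT 45: heading 45 -> 0
]
Final: pos=(0,0), heading=0, 8 segment(s) drawn

Start position: (0, 0)
Final position: (0, 0)
Distance = 0; < 1e-6 -> CLOSED

Answer: yes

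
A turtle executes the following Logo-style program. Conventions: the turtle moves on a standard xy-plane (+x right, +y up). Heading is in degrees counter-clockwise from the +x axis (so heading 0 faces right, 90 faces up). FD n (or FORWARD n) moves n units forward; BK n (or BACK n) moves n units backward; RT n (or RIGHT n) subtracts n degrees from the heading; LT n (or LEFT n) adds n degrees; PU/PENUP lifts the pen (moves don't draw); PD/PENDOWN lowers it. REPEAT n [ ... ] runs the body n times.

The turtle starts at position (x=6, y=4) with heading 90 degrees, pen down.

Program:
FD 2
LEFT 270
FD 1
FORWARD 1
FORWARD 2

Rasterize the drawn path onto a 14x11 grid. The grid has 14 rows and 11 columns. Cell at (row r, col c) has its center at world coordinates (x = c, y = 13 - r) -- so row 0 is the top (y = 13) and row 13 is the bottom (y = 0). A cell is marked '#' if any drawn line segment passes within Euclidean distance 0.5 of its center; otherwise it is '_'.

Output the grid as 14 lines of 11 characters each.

Answer: ___________
___________
___________
___________
___________
___________
___________
______#####
______#____
______#____
___________
___________
___________
___________

Derivation:
Segment 0: (6,4) -> (6,6)
Segment 1: (6,6) -> (7,6)
Segment 2: (7,6) -> (8,6)
Segment 3: (8,6) -> (10,6)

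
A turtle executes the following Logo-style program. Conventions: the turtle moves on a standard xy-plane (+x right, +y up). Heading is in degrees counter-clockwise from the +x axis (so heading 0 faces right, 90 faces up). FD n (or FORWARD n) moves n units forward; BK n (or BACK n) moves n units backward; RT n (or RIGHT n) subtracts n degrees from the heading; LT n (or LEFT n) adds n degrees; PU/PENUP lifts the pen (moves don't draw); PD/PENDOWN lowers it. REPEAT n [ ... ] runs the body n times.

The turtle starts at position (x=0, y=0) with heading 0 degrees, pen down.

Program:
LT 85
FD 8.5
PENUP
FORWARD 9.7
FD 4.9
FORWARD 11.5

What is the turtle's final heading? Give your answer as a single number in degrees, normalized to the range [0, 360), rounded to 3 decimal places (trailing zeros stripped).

Executing turtle program step by step:
Start: pos=(0,0), heading=0, pen down
LT 85: heading 0 -> 85
FD 8.5: (0,0) -> (0.741,8.468) [heading=85, draw]
PU: pen up
FD 9.7: (0.741,8.468) -> (1.586,18.131) [heading=85, move]
FD 4.9: (1.586,18.131) -> (2.013,23.012) [heading=85, move]
FD 11.5: (2.013,23.012) -> (3.016,34.468) [heading=85, move]
Final: pos=(3.016,34.468), heading=85, 1 segment(s) drawn

Answer: 85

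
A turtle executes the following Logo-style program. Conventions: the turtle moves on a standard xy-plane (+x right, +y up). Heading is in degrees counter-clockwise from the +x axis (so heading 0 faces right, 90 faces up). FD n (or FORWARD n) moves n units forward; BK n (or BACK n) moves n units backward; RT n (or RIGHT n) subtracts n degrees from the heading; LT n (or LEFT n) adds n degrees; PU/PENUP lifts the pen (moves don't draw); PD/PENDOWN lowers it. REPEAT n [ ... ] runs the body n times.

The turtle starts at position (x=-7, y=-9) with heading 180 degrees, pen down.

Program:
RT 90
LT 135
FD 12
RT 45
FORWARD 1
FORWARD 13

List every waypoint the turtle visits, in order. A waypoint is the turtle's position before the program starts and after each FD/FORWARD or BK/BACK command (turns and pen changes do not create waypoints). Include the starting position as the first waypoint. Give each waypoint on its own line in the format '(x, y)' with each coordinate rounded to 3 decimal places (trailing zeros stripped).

Answer: (-7, -9)
(-15.485, -17.485)
(-16.485, -17.485)
(-29.485, -17.485)

Derivation:
Executing turtle program step by step:
Start: pos=(-7,-9), heading=180, pen down
RT 90: heading 180 -> 90
LT 135: heading 90 -> 225
FD 12: (-7,-9) -> (-15.485,-17.485) [heading=225, draw]
RT 45: heading 225 -> 180
FD 1: (-15.485,-17.485) -> (-16.485,-17.485) [heading=180, draw]
FD 13: (-16.485,-17.485) -> (-29.485,-17.485) [heading=180, draw]
Final: pos=(-29.485,-17.485), heading=180, 3 segment(s) drawn
Waypoints (4 total):
(-7, -9)
(-15.485, -17.485)
(-16.485, -17.485)
(-29.485, -17.485)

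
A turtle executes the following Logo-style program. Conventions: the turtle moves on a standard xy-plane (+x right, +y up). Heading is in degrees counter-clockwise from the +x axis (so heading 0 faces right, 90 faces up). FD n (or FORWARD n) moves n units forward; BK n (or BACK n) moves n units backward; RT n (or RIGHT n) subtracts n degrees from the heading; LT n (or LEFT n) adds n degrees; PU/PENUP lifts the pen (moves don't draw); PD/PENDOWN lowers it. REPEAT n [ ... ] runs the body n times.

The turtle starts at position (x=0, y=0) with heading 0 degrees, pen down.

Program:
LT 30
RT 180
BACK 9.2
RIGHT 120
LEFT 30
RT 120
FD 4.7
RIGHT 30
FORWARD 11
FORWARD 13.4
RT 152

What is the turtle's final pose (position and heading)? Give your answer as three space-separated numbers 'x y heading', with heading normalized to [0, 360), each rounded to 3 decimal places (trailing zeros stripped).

Executing turtle program step by step:
Start: pos=(0,0), heading=0, pen down
LT 30: heading 0 -> 30
RT 180: heading 30 -> 210
BK 9.2: (0,0) -> (7.967,4.6) [heading=210, draw]
RT 120: heading 210 -> 90
LT 30: heading 90 -> 120
RT 120: heading 120 -> 0
FD 4.7: (7.967,4.6) -> (12.667,4.6) [heading=0, draw]
RT 30: heading 0 -> 330
FD 11: (12.667,4.6) -> (22.194,-0.9) [heading=330, draw]
FD 13.4: (22.194,-0.9) -> (33.798,-7.6) [heading=330, draw]
RT 152: heading 330 -> 178
Final: pos=(33.798,-7.6), heading=178, 4 segment(s) drawn

Answer: 33.798 -7.6 178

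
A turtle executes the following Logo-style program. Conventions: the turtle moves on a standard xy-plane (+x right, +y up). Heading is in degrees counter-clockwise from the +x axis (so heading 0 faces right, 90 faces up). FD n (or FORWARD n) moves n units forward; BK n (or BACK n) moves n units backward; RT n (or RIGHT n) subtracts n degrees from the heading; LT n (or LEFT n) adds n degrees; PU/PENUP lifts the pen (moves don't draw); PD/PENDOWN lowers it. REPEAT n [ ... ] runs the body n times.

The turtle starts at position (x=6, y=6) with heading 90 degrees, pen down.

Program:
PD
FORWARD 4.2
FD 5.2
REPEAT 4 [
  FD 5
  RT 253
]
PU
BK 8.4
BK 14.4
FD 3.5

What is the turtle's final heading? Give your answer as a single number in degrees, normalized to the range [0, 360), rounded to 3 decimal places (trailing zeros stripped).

Answer: 158

Derivation:
Executing turtle program step by step:
Start: pos=(6,6), heading=90, pen down
PD: pen down
FD 4.2: (6,6) -> (6,10.2) [heading=90, draw]
FD 5.2: (6,10.2) -> (6,15.4) [heading=90, draw]
REPEAT 4 [
  -- iteration 1/4 --
  FD 5: (6,15.4) -> (6,20.4) [heading=90, draw]
  RT 253: heading 90 -> 197
  -- iteration 2/4 --
  FD 5: (6,20.4) -> (1.218,18.938) [heading=197, draw]
  RT 253: heading 197 -> 304
  -- iteration 3/4 --
  FD 5: (1.218,18.938) -> (4.014,14.793) [heading=304, draw]
  RT 253: heading 304 -> 51
  -- iteration 4/4 --
  FD 5: (4.014,14.793) -> (7.161,18.679) [heading=51, draw]
  RT 253: heading 51 -> 158
]
PU: pen up
BK 8.4: (7.161,18.679) -> (14.949,15.532) [heading=158, move]
BK 14.4: (14.949,15.532) -> (28.301,10.138) [heading=158, move]
FD 3.5: (28.301,10.138) -> (25.056,11.449) [heading=158, move]
Final: pos=(25.056,11.449), heading=158, 6 segment(s) drawn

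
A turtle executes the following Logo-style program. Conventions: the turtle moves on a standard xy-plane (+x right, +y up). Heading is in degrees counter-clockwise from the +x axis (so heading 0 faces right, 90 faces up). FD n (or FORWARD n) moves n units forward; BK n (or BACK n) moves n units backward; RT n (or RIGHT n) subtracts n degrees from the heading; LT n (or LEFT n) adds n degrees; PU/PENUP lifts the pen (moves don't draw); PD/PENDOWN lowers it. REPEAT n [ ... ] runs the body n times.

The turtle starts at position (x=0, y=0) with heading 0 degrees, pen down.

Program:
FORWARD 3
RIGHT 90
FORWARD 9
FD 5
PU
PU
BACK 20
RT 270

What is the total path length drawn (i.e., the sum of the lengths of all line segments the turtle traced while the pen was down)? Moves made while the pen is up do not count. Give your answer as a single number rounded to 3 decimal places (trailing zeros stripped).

Executing turtle program step by step:
Start: pos=(0,0), heading=0, pen down
FD 3: (0,0) -> (3,0) [heading=0, draw]
RT 90: heading 0 -> 270
FD 9: (3,0) -> (3,-9) [heading=270, draw]
FD 5: (3,-9) -> (3,-14) [heading=270, draw]
PU: pen up
PU: pen up
BK 20: (3,-14) -> (3,6) [heading=270, move]
RT 270: heading 270 -> 0
Final: pos=(3,6), heading=0, 3 segment(s) drawn

Segment lengths:
  seg 1: (0,0) -> (3,0), length = 3
  seg 2: (3,0) -> (3,-9), length = 9
  seg 3: (3,-9) -> (3,-14), length = 5
Total = 17

Answer: 17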